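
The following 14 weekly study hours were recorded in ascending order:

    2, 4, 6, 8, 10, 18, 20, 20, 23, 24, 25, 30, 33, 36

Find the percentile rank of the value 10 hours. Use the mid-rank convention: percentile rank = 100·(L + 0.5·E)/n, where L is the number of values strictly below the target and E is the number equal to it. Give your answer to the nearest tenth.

32.1

Count below 10: L = 4; count equal: E = 1; n = 14.
Percentile rank = 100·(4 + 0.5·1)/14 = 100·4.5/14 = 32.14.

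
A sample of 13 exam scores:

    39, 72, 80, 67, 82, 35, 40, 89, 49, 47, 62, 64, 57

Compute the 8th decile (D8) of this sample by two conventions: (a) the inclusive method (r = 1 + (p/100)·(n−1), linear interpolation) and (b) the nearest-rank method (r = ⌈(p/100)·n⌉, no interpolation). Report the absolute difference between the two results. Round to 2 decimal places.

3.20

Sorted: 35, 39, 40, 47, 49, 57, 62, 64, 67, 72, 80, 82, 89.
n = 13.
(a) r = 10.6; between ranks 10 (72) and 11 (80): 76.8.
(b) the nearest-rank method: rank 11 → 80.
|76.8 − 80| = 3.2.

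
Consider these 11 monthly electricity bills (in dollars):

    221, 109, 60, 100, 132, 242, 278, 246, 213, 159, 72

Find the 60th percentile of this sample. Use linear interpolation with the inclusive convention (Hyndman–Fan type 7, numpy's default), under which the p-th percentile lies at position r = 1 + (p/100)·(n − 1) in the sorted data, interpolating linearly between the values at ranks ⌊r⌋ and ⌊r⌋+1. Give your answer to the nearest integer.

Sorted: 60, 72, 100, 109, 132, 159, 213, 221, 242, 246, 278.
n = 11.
r = 1 + (60/100)·(11 − 1) = 1 + 6 = 7.
r is an integer, so P60 is the value at rank 7: 213.

213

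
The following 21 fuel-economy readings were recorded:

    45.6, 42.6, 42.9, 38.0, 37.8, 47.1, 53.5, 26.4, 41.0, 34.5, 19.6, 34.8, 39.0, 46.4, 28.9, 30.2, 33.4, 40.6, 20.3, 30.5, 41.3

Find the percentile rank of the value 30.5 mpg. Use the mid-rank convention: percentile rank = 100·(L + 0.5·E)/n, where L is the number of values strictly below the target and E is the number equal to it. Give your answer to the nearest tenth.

Sorted: 19.6, 20.3, 26.4, 28.9, 30.2, 30.5, 33.4, 34.5, 34.8, 37.8, 38.0, 39.0, 40.6, 41.0, 41.3, 42.6, 42.9, 45.6, 46.4, 47.1, 53.5.
Count below 30.5: L = 5; count equal: E = 1; n = 21.
Percentile rank = 100·(5 + 0.5·1)/21 = 100·5.5/21 = 26.19.

26.2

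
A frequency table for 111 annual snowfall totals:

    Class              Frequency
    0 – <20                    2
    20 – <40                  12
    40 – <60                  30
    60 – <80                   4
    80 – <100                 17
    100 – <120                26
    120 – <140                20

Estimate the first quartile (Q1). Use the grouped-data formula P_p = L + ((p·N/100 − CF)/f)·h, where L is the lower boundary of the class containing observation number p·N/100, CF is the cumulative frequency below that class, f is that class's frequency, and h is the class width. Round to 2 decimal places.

49.17

N = 111; target position k = 25/100 · 111 = 27.75.
Cumulative frequencies: 2, 14, 44, 48, 65, 91, 111.
Observation 27.75 falls in the class 40 – <60.
L = 40, CF = 14, f = 30, h = 20.
P25 = 40 + ((27.75 − 14)/30)·20 = 40 + 9.16667 = 49.1667.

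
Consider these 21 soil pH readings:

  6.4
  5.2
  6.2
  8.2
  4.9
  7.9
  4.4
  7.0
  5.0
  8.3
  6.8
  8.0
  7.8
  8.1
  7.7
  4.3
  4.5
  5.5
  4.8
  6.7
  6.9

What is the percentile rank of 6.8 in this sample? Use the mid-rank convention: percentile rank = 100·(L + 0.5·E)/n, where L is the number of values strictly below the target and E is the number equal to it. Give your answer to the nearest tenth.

54.8

Sorted: 4.3, 4.4, 4.5, 4.8, 4.9, 5.0, 5.2, 5.5, 6.2, 6.4, 6.7, 6.8, 6.9, 7.0, 7.7, 7.8, 7.9, 8.0, 8.1, 8.2, 8.3.
Count below 6.8: L = 11; count equal: E = 1; n = 21.
Percentile rank = 100·(11 + 0.5·1)/21 = 100·11.5/21 = 54.76.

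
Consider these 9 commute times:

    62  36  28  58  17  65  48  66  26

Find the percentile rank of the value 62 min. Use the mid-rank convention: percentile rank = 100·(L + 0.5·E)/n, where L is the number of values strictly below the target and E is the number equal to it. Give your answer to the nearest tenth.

72.2

Sorted: 17, 26, 28, 36, 48, 58, 62, 65, 66.
Count below 62: L = 6; count equal: E = 1; n = 9.
Percentile rank = 100·(6 + 0.5·1)/9 = 100·6.5/9 = 72.22.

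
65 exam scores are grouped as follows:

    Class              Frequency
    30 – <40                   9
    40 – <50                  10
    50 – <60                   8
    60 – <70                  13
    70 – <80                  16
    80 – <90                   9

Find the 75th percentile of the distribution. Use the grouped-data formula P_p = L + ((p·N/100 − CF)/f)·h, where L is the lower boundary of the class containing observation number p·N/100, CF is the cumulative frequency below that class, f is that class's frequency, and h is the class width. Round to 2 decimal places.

75.47

N = 65; target position k = 75/100 · 65 = 48.75.
Cumulative frequencies: 9, 19, 27, 40, 56, 65.
Observation 48.75 falls in the class 70 – <80.
L = 70, CF = 40, f = 16, h = 10.
P75 = 70 + ((48.75 − 40)/16)·10 = 70 + 5.46875 = 75.4688.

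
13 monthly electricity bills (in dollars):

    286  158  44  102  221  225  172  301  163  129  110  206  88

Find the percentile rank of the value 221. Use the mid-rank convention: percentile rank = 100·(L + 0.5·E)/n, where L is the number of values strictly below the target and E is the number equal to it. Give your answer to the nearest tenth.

73.1

Sorted: 44, 88, 102, 110, 129, 158, 163, 172, 206, 221, 225, 286, 301.
Count below 221: L = 9; count equal: E = 1; n = 13.
Percentile rank = 100·(9 + 0.5·1)/13 = 100·9.5/13 = 73.08.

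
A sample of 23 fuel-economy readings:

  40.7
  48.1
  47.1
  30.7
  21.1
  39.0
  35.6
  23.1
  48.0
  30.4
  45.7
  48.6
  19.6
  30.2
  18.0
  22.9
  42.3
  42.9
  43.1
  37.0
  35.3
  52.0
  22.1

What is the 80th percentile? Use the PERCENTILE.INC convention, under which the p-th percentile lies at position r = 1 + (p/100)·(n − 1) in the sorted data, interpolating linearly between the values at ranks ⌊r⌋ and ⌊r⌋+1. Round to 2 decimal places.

Sorted: 18.0, 19.6, 21.1, 22.1, 22.9, 23.1, 30.2, 30.4, 30.7, 35.3, 35.6, 37.0, 39.0, 40.7, 42.3, 42.9, 43.1, 45.7, 47.1, 48.0, 48.1, 48.6, 52.0.
n = 23.
r = 1 + (80/100)·(23 − 1) = 1 + 17.6 = 18.6.
Rank 18 is 45.7 and rank 19 is 47.1.
Interpolate: 45.7 + 0.6·(47.1 − 45.7) = 45.7 + 0.6·1.4 = 46.54.

46.54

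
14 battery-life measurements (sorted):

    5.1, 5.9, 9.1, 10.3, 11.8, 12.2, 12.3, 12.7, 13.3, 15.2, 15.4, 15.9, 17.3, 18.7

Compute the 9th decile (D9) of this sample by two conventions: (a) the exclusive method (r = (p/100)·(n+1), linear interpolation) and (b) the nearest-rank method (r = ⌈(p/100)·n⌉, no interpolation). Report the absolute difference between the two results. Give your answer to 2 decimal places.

n = 14.
(a) r = 13.5; between ranks 13 (17.3) and 14 (18.7): 18.
(b) the nearest-rank method: rank 13 → 17.3.
|18 − 17.3| = 0.7.

0.70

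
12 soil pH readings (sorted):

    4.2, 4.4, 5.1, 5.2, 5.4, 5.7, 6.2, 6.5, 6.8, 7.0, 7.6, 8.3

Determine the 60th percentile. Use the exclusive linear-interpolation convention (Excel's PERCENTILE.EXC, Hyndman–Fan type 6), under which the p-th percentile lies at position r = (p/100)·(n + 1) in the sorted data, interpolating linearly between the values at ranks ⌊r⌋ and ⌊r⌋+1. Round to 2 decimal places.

6.44

n = 12.
r = (60/100)·(12 + 1) = 7.8.
Rank 7 is 6.2 and rank 8 is 6.5.
Interpolate: 6.2 + 0.8·(6.5 − 6.2) = 6.2 + 0.8·0.3 = 6.44.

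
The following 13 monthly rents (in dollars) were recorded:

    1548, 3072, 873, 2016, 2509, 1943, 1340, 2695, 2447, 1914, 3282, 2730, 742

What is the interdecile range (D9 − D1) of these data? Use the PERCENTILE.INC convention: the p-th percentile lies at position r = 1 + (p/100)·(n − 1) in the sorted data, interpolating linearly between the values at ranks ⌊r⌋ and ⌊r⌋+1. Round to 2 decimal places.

2037.20

Sorted: 742, 873, 1340, 1548, 1914, 1943, 2016, 2447, 2509, 2695, 2730, 3072, 3282.
n = 13.
P10: r = 2.2; ranks 2–3 are 873, 1340; interpolating gives 966.4.
P90: r = 11.8; ranks 11–12 are 2730, 3072; interpolating gives 3003.6.
Difference: 3003.6 − 966.4 = 2037.2.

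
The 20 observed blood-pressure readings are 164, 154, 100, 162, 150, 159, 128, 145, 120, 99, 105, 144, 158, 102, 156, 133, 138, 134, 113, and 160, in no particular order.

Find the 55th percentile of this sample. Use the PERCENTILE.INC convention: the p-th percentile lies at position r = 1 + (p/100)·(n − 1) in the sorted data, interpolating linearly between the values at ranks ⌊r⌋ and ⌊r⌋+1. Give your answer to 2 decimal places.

Sorted: 99, 100, 102, 105, 113, 120, 128, 133, 134, 138, 144, 145, 150, 154, 156, 158, 159, 160, 162, 164.
n = 20.
r = 1 + (55/100)·(20 − 1) = 1 + 10.45 = 11.45.
Rank 11 is 144 and rank 12 is 145.
Interpolate: 144 + 0.45·(145 − 144) = 144 + 0.45·1 = 144.45.

144.45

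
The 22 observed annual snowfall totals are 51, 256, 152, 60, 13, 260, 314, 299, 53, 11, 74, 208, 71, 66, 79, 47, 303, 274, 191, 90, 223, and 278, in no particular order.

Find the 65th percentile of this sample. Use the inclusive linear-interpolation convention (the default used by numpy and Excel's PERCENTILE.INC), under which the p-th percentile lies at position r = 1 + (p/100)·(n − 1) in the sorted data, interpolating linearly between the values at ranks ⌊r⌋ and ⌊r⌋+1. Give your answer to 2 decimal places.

217.75

Sorted: 11, 13, 47, 51, 53, 60, 66, 71, 74, 79, 90, 152, 191, 208, 223, 256, 260, 274, 278, 299, 303, 314.
n = 22.
r = 1 + (65/100)·(22 − 1) = 1 + 13.65 = 14.65.
Rank 14 is 208 and rank 15 is 223.
Interpolate: 208 + 0.65·(223 − 208) = 208 + 0.65·15 = 217.75.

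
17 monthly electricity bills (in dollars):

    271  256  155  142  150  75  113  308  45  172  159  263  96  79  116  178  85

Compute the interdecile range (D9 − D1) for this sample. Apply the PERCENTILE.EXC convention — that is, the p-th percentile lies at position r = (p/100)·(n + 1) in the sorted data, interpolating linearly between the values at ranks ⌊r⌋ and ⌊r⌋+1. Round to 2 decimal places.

Sorted: 45, 75, 79, 85, 96, 113, 116, 142, 150, 155, 159, 172, 178, 256, 263, 271, 308.
n = 17.
P10: r = 1.8; ranks 1–2 are 45, 75; interpolating gives 69.
P90: r = 16.2; ranks 16–17 are 271, 308; interpolating gives 278.4.
Difference: 278.4 − 69 = 209.4.

209.40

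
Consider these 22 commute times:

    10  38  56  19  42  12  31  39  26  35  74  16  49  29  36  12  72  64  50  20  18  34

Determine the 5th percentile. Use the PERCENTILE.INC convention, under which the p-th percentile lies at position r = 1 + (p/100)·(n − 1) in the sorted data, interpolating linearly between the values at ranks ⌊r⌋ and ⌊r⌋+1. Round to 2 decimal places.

Sorted: 10, 12, 12, 16, 18, 19, 20, 26, 29, 31, 34, 35, 36, 38, 39, 42, 49, 50, 56, 64, 72, 74.
n = 22.
r = 1 + (5/100)·(22 − 1) = 1 + 1.05 = 2.05.
Rank 2 is 12 and rank 3 is 12.
Interpolate: 12 + 0.05·(12 − 12) = 12 + 0.05·0 = 12.

12.00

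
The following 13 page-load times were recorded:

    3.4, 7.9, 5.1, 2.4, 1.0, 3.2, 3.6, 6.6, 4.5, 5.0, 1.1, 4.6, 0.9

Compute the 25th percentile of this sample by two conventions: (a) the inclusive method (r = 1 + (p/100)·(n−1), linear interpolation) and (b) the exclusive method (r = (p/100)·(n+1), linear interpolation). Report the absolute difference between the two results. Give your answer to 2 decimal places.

Sorted: 0.9, 1.0, 1.1, 2.4, 3.2, 3.4, 3.6, 4.5, 4.6, 5.0, 5.1, 6.6, 7.9.
n = 13.
(a) r = 4 → value at rank 4 = 2.4.
(b) r = 3.5; between ranks 3 (1.1) and 4 (2.4): 1.75.
|2.4 − 1.75| = 0.65.

0.65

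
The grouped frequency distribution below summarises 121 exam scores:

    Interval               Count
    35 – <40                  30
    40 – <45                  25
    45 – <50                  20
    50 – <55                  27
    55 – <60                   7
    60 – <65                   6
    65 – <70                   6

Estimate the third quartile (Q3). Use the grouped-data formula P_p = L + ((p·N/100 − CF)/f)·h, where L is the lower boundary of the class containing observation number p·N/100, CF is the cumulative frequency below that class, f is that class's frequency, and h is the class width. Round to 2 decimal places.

N = 121; target position k = 75/100 · 121 = 90.75.
Cumulative frequencies: 30, 55, 75, 102, 109, 115, 121.
Observation 90.75 falls in the class 50 – <55.
L = 50, CF = 75, f = 27, h = 5.
P75 = 50 + ((90.75 − 75)/27)·5 = 50 + 2.91667 = 52.9167.

52.92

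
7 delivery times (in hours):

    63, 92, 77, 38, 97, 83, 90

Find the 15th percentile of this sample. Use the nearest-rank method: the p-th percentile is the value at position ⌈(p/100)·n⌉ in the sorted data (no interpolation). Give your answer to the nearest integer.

Sorted: 38, 63, 77, 83, 90, 92, 97.
n = 7.
Position = ⌈15/100 · 7⌉ = ⌈1.05⌉ = 2.
The value at rank 2 is 63.

63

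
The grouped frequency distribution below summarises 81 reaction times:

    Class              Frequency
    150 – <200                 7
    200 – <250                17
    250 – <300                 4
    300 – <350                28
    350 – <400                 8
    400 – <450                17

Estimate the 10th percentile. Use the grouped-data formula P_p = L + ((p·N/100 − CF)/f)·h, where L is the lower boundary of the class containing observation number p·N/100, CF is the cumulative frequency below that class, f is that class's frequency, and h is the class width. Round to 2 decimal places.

203.24

N = 81; target position k = 10/100 · 81 = 8.1.
Cumulative frequencies: 7, 24, 28, 56, 64, 81.
Observation 8.1 falls in the class 200 – <250.
L = 200, CF = 7, f = 17, h = 50.
P10 = 200 + ((8.1 − 7)/17)·50 = 200 + 3.23529 = 203.235.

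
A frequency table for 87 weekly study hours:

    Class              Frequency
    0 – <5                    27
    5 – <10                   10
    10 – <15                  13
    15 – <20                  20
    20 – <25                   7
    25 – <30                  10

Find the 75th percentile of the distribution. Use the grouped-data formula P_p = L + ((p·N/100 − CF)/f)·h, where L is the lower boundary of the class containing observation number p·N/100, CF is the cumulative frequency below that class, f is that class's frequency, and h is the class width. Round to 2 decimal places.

N = 87; target position k = 75/100 · 87 = 65.25.
Cumulative frequencies: 27, 37, 50, 70, 77, 87.
Observation 65.25 falls in the class 15 – <20.
L = 15, CF = 50, f = 20, h = 5.
P75 = 15 + ((65.25 − 50)/20)·5 = 15 + 3.8125 = 18.8125.

18.81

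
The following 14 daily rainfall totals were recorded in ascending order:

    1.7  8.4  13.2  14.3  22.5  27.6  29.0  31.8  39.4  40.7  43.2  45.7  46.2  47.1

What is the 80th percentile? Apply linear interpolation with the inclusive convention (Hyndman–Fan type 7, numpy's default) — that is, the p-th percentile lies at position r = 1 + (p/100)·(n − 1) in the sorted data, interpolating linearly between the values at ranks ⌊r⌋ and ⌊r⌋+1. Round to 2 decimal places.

44.20

n = 14.
r = 1 + (80/100)·(14 − 1) = 1 + 10.4 = 11.4.
Rank 11 is 43.2 and rank 12 is 45.7.
Interpolate: 43.2 + 0.4·(45.7 − 43.2) = 43.2 + 0.4·2.5 = 44.2.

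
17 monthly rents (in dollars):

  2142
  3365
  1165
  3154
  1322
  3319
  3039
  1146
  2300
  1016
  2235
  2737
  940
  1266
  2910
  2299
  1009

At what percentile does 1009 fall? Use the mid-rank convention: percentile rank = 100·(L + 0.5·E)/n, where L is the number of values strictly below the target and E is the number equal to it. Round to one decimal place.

8.8

Sorted: 940, 1009, 1016, 1146, 1165, 1266, 1322, 2142, 2235, 2299, 2300, 2737, 2910, 3039, 3154, 3319, 3365.
Count below 1009: L = 1; count equal: E = 1; n = 17.
Percentile rank = 100·(1 + 0.5·1)/17 = 100·1.5/17 = 8.824.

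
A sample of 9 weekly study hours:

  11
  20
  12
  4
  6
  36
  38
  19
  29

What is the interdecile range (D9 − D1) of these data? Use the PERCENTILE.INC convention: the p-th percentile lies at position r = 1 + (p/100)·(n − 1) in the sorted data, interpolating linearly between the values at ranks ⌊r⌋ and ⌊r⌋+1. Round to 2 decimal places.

Sorted: 4, 6, 11, 12, 19, 20, 29, 36, 38.
n = 9.
P10: r = 1.8; ranks 1–2 are 4, 6; interpolating gives 5.6.
P90: r = 8.2; ranks 8–9 are 36, 38; interpolating gives 36.4.
Difference: 36.4 − 5.6 = 30.8.

30.80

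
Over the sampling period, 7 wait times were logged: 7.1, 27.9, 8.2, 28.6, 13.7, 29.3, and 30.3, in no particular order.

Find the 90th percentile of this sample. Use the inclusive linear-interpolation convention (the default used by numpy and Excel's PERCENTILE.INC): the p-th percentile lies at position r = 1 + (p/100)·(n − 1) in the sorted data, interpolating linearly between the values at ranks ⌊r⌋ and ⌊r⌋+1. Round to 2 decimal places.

29.70

Sorted: 7.1, 8.2, 13.7, 27.9, 28.6, 29.3, 30.3.
n = 7.
r = 1 + (90/100)·(7 − 1) = 1 + 5.4 = 6.4.
Rank 6 is 29.3 and rank 7 is 30.3.
Interpolate: 29.3 + 0.4·(30.3 − 29.3) = 29.3 + 0.4·1 = 29.7.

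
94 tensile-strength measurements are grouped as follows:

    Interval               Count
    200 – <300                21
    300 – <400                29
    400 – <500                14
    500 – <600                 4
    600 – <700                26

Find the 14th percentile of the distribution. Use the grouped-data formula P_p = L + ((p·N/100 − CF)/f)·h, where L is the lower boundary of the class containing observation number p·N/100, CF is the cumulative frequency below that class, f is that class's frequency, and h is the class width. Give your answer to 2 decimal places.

262.67

N = 94; target position k = 14/100 · 94 = 13.16.
Cumulative frequencies: 21, 50, 64, 68, 94.
Observation 13.16 falls in the class 200 – <300.
L = 200, CF = 0, f = 21, h = 100.
P14 = 200 + ((13.16 − 0)/21)·100 = 200 + 62.6667 = 262.667.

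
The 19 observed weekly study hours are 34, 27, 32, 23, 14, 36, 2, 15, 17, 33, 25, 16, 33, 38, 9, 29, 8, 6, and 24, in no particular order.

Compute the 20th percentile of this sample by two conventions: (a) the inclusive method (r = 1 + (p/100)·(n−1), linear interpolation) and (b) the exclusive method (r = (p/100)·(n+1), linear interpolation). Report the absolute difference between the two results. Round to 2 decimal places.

3.00

Sorted: 2, 6, 8, 9, 14, 15, 16, 17, 23, 24, 25, 27, 29, 32, 33, 33, 34, 36, 38.
n = 19.
(a) r = 4.6; between ranks 4 (9) and 5 (14): 12.
(b) r = 4 → value at rank 4 = 9.
|12 − 9| = 3.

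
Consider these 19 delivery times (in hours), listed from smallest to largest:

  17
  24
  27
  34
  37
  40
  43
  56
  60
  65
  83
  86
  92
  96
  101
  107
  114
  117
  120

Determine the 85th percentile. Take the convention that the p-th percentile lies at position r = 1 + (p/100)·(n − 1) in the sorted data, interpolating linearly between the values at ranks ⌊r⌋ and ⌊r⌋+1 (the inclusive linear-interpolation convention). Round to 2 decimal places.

109.10

n = 19.
r = 1 + (85/100)·(19 − 1) = 1 + 15.3 = 16.3.
Rank 16 is 107 and rank 17 is 114.
Interpolate: 107 + 0.3·(114 − 107) = 107 + 0.3·7 = 109.1.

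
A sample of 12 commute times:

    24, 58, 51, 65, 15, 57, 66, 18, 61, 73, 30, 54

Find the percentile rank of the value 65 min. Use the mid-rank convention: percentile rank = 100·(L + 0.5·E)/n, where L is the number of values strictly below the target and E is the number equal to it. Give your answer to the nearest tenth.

Sorted: 15, 18, 24, 30, 51, 54, 57, 58, 61, 65, 66, 73.
Count below 65: L = 9; count equal: E = 1; n = 12.
Percentile rank = 100·(9 + 0.5·1)/12 = 100·9.5/12 = 79.17.

79.2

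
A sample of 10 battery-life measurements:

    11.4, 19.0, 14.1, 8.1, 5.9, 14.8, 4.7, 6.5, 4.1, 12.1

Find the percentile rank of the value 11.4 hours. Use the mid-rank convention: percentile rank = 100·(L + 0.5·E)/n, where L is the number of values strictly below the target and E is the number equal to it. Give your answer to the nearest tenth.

Sorted: 4.1, 4.7, 5.9, 6.5, 8.1, 11.4, 12.1, 14.1, 14.8, 19.0.
Count below 11.4: L = 5; count equal: E = 1; n = 10.
Percentile rank = 100·(5 + 0.5·1)/10 = 100·5.5/10 = 55.

55.0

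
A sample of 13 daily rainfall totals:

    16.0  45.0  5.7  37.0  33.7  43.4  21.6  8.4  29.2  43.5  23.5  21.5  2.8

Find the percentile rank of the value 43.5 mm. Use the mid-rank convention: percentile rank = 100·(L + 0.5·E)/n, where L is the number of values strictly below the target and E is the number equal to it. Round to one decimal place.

Sorted: 2.8, 5.7, 8.4, 16.0, 21.5, 21.6, 23.5, 29.2, 33.7, 37.0, 43.4, 43.5, 45.0.
Count below 43.5: L = 11; count equal: E = 1; n = 13.
Percentile rank = 100·(11 + 0.5·1)/13 = 100·11.5/13 = 88.46.

88.5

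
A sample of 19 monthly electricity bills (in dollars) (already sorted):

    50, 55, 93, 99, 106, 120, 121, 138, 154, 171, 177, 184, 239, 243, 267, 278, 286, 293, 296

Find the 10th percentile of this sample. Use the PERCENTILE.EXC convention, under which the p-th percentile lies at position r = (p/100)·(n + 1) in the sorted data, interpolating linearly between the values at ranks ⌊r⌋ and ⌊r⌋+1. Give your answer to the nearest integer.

55

n = 19.
r = (10/100)·(19 + 1) = 2.
r is an integer, so P10 is the value at rank 2: 55.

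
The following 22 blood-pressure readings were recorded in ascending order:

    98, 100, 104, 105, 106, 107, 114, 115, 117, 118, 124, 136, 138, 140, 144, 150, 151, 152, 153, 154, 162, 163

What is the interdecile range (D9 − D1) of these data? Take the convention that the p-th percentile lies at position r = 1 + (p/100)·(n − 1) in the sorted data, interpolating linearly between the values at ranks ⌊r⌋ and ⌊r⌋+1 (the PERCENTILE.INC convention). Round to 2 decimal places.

n = 22.
P10: r = 3.1; ranks 3–4 are 104, 105; interpolating gives 104.1.
P90: r = 19.9; ranks 19–20 are 153, 154; interpolating gives 153.9.
Difference: 153.9 − 104.1 = 49.8.

49.80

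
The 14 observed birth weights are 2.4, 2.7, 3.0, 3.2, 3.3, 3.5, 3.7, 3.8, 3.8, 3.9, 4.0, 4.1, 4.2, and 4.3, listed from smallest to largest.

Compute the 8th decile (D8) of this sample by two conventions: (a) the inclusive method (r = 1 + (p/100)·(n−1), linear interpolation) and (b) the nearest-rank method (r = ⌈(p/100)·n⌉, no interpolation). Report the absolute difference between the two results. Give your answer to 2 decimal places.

0.06

n = 14.
(a) r = 11.4; between ranks 11 (4.0) and 12 (4.1): 4.04.
(b) the nearest-rank method: rank 12 → 4.1.
|4.04 − 4.1| = 0.06.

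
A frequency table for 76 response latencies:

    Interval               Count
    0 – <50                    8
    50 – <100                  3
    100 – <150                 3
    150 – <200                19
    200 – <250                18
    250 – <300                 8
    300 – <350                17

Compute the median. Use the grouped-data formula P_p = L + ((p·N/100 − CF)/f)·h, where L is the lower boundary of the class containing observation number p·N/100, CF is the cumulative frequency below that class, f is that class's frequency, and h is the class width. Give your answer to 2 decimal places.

N = 76; target position k = 50/100 · 76 = 38.
Cumulative frequencies: 8, 11, 14, 33, 51, 59, 76.
Observation 38 falls in the class 200 – <250.
L = 200, CF = 33, f = 18, h = 50.
P50 = 200 + ((38 − 33)/18)·50 = 200 + 13.8889 = 213.889.

213.89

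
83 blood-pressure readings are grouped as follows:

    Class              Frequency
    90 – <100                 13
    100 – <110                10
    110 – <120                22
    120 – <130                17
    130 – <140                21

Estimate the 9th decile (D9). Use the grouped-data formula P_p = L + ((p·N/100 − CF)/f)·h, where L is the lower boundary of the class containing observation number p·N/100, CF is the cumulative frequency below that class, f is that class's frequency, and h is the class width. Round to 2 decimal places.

136.05

N = 83; target position k = 90/100 · 83 = 74.7.
Cumulative frequencies: 13, 23, 45, 62, 83.
Observation 74.7 falls in the class 130 – <140.
L = 130, CF = 62, f = 21, h = 10.
P90 = 130 + ((74.7 − 62)/21)·10 = 130 + 6.04762 = 136.048.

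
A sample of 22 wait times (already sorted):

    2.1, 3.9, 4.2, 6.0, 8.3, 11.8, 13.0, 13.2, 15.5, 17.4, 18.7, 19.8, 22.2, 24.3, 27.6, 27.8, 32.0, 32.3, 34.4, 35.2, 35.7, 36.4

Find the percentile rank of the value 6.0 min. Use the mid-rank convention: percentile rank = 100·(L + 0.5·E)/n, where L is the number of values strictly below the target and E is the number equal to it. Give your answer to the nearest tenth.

Count below 6.0: L = 3; count equal: E = 1; n = 22.
Percentile rank = 100·(3 + 0.5·1)/22 = 100·3.5/22 = 15.91.

15.9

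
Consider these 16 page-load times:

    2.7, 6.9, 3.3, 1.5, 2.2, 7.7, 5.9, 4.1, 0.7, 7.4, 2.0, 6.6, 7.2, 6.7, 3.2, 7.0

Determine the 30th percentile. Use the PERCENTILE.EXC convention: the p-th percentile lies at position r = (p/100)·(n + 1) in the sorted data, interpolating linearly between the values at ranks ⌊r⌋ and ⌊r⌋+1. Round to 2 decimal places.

Sorted: 0.7, 1.5, 2.0, 2.2, 2.7, 3.2, 3.3, 4.1, 5.9, 6.6, 6.7, 6.9, 7.0, 7.2, 7.4, 7.7.
n = 16.
r = (30/100)·(16 + 1) = 5.1.
Rank 5 is 2.7 and rank 6 is 3.2.
Interpolate: 2.7 + 0.1·(3.2 − 2.7) = 2.7 + 0.1·0.5 = 2.75.

2.75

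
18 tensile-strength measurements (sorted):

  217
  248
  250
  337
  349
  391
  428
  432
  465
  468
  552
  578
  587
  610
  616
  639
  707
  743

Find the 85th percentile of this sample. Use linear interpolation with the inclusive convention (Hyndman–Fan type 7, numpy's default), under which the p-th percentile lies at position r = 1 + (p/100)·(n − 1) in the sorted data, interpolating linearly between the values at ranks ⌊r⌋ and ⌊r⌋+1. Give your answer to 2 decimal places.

626.35

n = 18.
r = 1 + (85/100)·(18 − 1) = 1 + 14.45 = 15.45.
Rank 15 is 616 and rank 16 is 639.
Interpolate: 616 + 0.45·(639 − 616) = 616 + 0.45·23 = 626.35.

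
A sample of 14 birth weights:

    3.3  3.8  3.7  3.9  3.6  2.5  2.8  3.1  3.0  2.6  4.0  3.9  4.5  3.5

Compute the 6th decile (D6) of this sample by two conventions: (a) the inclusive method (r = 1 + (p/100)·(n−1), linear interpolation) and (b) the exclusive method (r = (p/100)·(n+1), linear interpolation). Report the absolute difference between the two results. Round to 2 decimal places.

0.02

Sorted: 2.5, 2.6, 2.8, 3.0, 3.1, 3.3, 3.5, 3.6, 3.7, 3.8, 3.9, 3.9, 4.0, 4.5.
n = 14.
(a) r = 8.8; between ranks 8 (3.6) and 9 (3.7): 3.68.
(b) r = 9 → value at rank 9 = 3.7.
|3.68 − 3.7| = 0.02.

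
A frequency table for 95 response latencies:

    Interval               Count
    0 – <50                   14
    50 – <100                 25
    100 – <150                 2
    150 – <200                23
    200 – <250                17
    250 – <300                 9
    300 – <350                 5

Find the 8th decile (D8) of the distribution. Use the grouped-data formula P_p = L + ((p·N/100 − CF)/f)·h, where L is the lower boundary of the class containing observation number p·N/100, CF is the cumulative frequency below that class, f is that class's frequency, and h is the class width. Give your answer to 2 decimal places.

235.29

N = 95; target position k = 80/100 · 95 = 76.
Cumulative frequencies: 14, 39, 41, 64, 81, 90, 95.
Observation 76 falls in the class 200 – <250.
L = 200, CF = 64, f = 17, h = 50.
P80 = 200 + ((76 − 64)/17)·50 = 200 + 35.2941 = 235.294.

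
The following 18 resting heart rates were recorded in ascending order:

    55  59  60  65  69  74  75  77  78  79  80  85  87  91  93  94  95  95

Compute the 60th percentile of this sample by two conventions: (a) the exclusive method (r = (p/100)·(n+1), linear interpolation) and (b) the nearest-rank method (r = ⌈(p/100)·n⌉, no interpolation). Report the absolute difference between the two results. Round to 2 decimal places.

2.00

n = 18.
(a) r = 11.4; between ranks 11 (80) and 12 (85): 82.
(b) the nearest-rank method: rank 11 → 80.
|82 − 80| = 2.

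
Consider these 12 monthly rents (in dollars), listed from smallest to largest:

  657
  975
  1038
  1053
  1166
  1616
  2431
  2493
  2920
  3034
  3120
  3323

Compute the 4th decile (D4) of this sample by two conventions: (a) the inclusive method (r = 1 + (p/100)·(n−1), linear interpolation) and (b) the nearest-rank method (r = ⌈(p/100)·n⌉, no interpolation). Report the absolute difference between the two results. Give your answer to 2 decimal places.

180.00

n = 12.
(a) r = 5.4; between ranks 5 (1166) and 6 (1616): 1346.
(b) the nearest-rank method: rank 5 → 1166.
|1346 − 1166| = 180.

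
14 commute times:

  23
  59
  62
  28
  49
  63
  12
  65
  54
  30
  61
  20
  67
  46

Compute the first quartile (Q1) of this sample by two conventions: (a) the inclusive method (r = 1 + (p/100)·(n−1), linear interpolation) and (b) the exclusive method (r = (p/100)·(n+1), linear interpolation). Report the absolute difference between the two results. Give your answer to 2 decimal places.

Sorted: 12, 20, 23, 28, 30, 46, 49, 54, 59, 61, 62, 63, 65, 67.
n = 14.
(a) r = 4.25; between ranks 4 (28) and 5 (30): 28.5.
(b) r = 3.75; between ranks 3 (23) and 4 (28): 26.75.
|28.5 − 26.75| = 1.75.

1.75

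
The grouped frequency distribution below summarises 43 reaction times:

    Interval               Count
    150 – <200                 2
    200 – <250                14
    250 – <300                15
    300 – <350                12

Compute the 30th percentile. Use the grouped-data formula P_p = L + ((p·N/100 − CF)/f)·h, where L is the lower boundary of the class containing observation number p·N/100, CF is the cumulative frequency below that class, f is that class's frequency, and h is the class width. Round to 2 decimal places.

238.93

N = 43; target position k = 30/100 · 43 = 12.9.
Cumulative frequencies: 2, 16, 31, 43.
Observation 12.9 falls in the class 200 – <250.
L = 200, CF = 2, f = 14, h = 50.
P30 = 200 + ((12.9 − 2)/14)·50 = 200 + 38.9286 = 238.929.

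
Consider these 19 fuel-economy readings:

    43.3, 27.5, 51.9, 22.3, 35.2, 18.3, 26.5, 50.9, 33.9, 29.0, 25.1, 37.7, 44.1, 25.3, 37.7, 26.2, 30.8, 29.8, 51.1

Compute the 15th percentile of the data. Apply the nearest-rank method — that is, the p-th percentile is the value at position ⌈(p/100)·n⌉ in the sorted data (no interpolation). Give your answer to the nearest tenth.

Sorted: 18.3, 22.3, 25.1, 25.3, 26.2, 26.5, 27.5, 29.0, 29.8, 30.8, 33.9, 35.2, 37.7, 37.7, 43.3, 44.1, 50.9, 51.1, 51.9.
n = 19.
Position = ⌈15/100 · 19⌉ = ⌈2.85⌉ = 3.
The value at rank 3 is 25.1.

25.1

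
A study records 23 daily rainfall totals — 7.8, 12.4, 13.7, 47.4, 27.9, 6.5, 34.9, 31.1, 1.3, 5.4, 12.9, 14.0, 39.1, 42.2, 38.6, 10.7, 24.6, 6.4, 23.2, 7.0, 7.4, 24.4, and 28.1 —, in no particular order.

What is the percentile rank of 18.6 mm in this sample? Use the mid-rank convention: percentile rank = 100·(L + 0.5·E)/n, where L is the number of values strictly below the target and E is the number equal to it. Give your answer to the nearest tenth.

52.2

Sorted: 1.3, 5.4, 6.4, 6.5, 7.0, 7.4, 7.8, 10.7, 12.4, 12.9, 13.7, 14.0, 23.2, 24.4, 24.6, 27.9, 28.1, 31.1, 34.9, 38.6, 39.1, 42.2, 47.4.
Count below 18.6: L = 12; count equal: E = 0; n = 23.
Percentile rank = 100·(12 + 0.5·0)/23 = 100·12/23 = 52.17.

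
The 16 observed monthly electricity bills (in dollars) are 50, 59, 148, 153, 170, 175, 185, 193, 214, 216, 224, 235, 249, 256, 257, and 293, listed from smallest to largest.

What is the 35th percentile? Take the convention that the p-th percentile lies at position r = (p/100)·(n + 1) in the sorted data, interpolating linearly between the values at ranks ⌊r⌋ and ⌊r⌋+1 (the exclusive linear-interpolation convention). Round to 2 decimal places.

n = 16.
r = (35/100)·(16 + 1) = 5.95.
Rank 5 is 170 and rank 6 is 175.
Interpolate: 170 + 0.95·(175 − 170) = 170 + 0.95·5 = 174.75.

174.75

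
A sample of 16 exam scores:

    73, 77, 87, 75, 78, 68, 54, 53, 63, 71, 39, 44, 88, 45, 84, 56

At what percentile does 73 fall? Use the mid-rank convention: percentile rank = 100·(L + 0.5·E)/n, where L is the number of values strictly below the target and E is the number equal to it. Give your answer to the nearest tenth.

Sorted: 39, 44, 45, 53, 54, 56, 63, 68, 71, 73, 75, 77, 78, 84, 87, 88.
Count below 73: L = 9; count equal: E = 1; n = 16.
Percentile rank = 100·(9 + 0.5·1)/16 = 100·9.5/16 = 59.38.

59.4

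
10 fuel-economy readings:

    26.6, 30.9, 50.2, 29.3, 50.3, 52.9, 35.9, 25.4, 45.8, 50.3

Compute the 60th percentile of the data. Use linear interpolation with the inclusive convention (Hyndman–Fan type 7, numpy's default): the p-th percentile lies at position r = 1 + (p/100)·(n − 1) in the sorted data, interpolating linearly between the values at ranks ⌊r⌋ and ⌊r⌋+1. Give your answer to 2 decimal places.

Sorted: 25.4, 26.6, 29.3, 30.9, 35.9, 45.8, 50.2, 50.3, 50.3, 52.9.
n = 10.
r = 1 + (60/100)·(10 − 1) = 1 + 5.4 = 6.4.
Rank 6 is 45.8 and rank 7 is 50.2.
Interpolate: 45.8 + 0.4·(50.2 − 45.8) = 45.8 + 0.4·4.4 = 47.56.

47.56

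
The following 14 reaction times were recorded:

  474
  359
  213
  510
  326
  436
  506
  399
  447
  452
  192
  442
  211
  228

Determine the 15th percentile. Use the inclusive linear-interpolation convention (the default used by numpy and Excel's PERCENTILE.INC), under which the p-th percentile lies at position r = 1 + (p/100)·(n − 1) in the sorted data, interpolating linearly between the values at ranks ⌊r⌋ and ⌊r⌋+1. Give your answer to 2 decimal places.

212.90

Sorted: 192, 211, 213, 228, 326, 359, 399, 436, 442, 447, 452, 474, 506, 510.
n = 14.
r = 1 + (15/100)·(14 − 1) = 1 + 1.95 = 2.95.
Rank 2 is 211 and rank 3 is 213.
Interpolate: 211 + 0.95·(213 − 211) = 211 + 0.95·2 = 212.9.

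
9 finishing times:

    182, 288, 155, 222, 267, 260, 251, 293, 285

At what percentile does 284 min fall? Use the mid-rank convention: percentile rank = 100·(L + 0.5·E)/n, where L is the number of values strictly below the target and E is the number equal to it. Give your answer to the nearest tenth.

Sorted: 155, 182, 222, 251, 260, 267, 285, 288, 293.
Count below 284: L = 6; count equal: E = 0; n = 9.
Percentile rank = 100·(6 + 0.5·0)/9 = 100·6/9 = 66.67.

66.7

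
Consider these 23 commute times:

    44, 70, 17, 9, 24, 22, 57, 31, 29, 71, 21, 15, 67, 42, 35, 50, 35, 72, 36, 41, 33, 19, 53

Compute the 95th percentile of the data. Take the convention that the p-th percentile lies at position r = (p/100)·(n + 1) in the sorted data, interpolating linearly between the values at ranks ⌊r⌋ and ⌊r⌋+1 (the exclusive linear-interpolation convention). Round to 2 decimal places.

71.80

Sorted: 9, 15, 17, 19, 21, 22, 24, 29, 31, 33, 35, 35, 36, 41, 42, 44, 50, 53, 57, 67, 70, 71, 72.
n = 23.
r = (95/100)·(23 + 1) = 22.8.
Rank 22 is 71 and rank 23 is 72.
Interpolate: 71 + 0.8·(72 − 71) = 71 + 0.8·1 = 71.8.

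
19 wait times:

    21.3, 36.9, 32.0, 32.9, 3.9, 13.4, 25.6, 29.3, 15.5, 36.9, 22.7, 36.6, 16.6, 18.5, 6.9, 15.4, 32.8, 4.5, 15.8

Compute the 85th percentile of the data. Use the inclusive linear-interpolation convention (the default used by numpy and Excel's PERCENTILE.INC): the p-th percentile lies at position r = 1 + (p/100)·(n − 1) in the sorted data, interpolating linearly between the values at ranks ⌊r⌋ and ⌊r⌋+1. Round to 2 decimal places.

Sorted: 3.9, 4.5, 6.9, 13.4, 15.4, 15.5, 15.8, 16.6, 18.5, 21.3, 22.7, 25.6, 29.3, 32.0, 32.8, 32.9, 36.6, 36.9, 36.9.
n = 19.
r = 1 + (85/100)·(19 − 1) = 1 + 15.3 = 16.3.
Rank 16 is 32.9 and rank 17 is 36.6.
Interpolate: 32.9 + 0.3·(36.6 − 32.9) = 32.9 + 0.3·3.7 = 34.01.

34.01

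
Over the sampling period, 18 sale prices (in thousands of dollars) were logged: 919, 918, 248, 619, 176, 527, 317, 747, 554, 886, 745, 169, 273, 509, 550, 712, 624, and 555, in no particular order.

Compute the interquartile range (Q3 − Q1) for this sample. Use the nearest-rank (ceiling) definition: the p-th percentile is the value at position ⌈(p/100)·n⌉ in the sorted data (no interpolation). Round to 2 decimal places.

Sorted: 169, 176, 248, 273, 317, 509, 527, 550, 554, 555, 619, 624, 712, 745, 747, 886, 918, 919.
n = 18.
P25: rank ⌈25/100·18⌉ = 5 → 317.
P75: rank ⌈75/100·18⌉ = 14 → 745.
Difference: 745 − 317 = 428.

428.00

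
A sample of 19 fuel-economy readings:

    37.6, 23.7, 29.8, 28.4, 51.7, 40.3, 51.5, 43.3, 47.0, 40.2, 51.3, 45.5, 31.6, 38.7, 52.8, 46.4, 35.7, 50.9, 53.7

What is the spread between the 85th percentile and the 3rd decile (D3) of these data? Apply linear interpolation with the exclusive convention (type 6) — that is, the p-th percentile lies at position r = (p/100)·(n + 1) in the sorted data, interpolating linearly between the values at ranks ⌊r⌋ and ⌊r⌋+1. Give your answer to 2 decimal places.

14.10

Sorted: 23.7, 28.4, 29.8, 31.6, 35.7, 37.6, 38.7, 40.2, 40.3, 43.3, 45.5, 46.4, 47.0, 50.9, 51.3, 51.5, 51.7, 52.8, 53.7.
n = 19.
P30: r = 6 (integer) → 37.6.
P85: r = 17 (integer) → 51.7.
Difference: 51.7 − 37.6 = 14.1.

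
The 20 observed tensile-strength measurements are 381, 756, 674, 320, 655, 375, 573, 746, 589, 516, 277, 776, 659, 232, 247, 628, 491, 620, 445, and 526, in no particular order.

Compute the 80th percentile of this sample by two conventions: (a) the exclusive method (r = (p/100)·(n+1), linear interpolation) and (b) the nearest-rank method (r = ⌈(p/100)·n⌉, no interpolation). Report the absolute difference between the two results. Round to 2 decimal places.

12.00

Sorted: 232, 247, 277, 320, 375, 381, 445, 491, 516, 526, 573, 589, 620, 628, 655, 659, 674, 746, 756, 776.
n = 20.
(a) r = 16.8; between ranks 16 (659) and 17 (674): 671.
(b) the nearest-rank method: rank 16 → 659.
|671 − 659| = 12.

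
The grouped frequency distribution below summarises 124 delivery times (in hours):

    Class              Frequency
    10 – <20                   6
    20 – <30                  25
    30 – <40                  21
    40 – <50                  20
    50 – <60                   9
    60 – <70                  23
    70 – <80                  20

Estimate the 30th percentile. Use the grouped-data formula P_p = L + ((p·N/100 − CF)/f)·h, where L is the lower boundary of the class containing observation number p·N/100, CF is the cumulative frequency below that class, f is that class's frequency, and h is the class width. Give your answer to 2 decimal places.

32.95

N = 124; target position k = 30/100 · 124 = 37.2.
Cumulative frequencies: 6, 31, 52, 72, 81, 104, 124.
Observation 37.2 falls in the class 30 – <40.
L = 30, CF = 31, f = 21, h = 10.
P30 = 30 + ((37.2 − 31)/21)·10 = 30 + 2.95238 = 32.9524.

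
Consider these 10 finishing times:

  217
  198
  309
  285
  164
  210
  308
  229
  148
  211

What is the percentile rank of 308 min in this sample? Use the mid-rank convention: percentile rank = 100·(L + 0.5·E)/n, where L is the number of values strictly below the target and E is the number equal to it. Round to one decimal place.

Sorted: 148, 164, 198, 210, 211, 217, 229, 285, 308, 309.
Count below 308: L = 8; count equal: E = 1; n = 10.
Percentile rank = 100·(8 + 0.5·1)/10 = 100·8.5/10 = 85.

85.0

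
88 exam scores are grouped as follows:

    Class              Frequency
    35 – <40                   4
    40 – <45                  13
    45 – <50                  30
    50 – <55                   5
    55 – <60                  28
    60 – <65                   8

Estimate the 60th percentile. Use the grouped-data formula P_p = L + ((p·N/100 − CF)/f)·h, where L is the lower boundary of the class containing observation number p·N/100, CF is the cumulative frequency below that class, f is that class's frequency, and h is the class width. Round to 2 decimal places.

55.14

N = 88; target position k = 60/100 · 88 = 52.8.
Cumulative frequencies: 4, 17, 47, 52, 80, 88.
Observation 52.8 falls in the class 55 – <60.
L = 55, CF = 52, f = 28, h = 5.
P60 = 55 + ((52.8 − 52)/28)·5 = 55 + 0.142857 = 55.1429.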